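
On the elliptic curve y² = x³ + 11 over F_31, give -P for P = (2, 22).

(2, 9)

-(2, 22) = (2, -22 mod 31) = (2, 9).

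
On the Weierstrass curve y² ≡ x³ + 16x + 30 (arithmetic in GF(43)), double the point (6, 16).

(1, 41)

tangent at (6, 16): λ = (3·6² + 16)/(2·16) ≡ 38/32. 32⁻¹ ≡ 39 (mod 43) since 32·39 = 1248 ≡ 1, so λ ≡ 38·39 ≡ 20.
  x = λ² - 6 - 6 = 400 - 12 ≡ 1; y = λ·(6 - 1) - 16 ≡ 41. → (1, 41)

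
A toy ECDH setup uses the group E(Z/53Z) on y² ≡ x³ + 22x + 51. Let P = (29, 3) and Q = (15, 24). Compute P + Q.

(51, 30)

(29, 3) + (15, 24). λ = (24 - 3)/(15 - 29) ≡ 21/39 mod 53. 39⁻¹ ≡ 34 (mod 53), so λ ≡ 25.
  x = λ² - 29 - 15 = 625 - 44 ≡ 51; y = λ·(29 - 51) - 3 ≡ 30. → (51, 30)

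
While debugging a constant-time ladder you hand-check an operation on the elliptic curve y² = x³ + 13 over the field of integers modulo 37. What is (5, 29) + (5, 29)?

tangent at (5, 29): λ = (3·5² + 0)/(2·29) ≡ 1/21. 21⁻¹ ≡ 30 (mod 37), so λ ≡ 1·30 ≡ 30.
  x = λ² - 5 - 5 = 900 - 10 ≡ 2; y = λ·(5 - 2) - 29 ≡ 24. → (2, 24)

(2, 24)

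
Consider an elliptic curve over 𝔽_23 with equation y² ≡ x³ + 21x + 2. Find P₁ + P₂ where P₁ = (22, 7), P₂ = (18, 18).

(15, 14)

(22, 7) + (18, 18). λ = (18 - 7)/(18 - 22) ≡ 11/19 mod 23. 19⁻¹ ≡ 17 (mod 23) since 19·17 = 323 ≡ 1, so λ ≡ 3.
  x = λ² - 22 - 18 = 9 - 40 ≡ 15; y = λ·(22 - 15) - 7 ≡ 14. → (15, 14)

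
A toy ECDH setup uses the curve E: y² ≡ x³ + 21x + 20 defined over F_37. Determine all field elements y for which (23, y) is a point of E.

4, 33

x³ + 21x + 20 = 12670 ≡ 16 (mod 37).
Square roots of 16 mod 37: 4 and 33 (since 4² = 16 ≡ 16).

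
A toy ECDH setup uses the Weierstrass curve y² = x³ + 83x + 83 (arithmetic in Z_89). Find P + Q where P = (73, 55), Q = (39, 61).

(30, 84)

(73, 55) + (39, 61). λ = (61 - 55)/(39 - 73) ≡ 6/55 mod 89. 55⁻¹ ≡ 34 (mod 89), so λ ≡ 26.
  x = λ² - 73 - 39 = 676 - 112 ≡ 30; y = λ·(73 - 30) - 55 ≡ 84. → (30, 84)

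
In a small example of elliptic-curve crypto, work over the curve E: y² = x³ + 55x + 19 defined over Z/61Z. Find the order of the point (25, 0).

2P: (25, 0) + (25, 0): same x and y₁ ≡ -y₂, so the sum is 𝒪.
2P = 𝒪, so the order is 2.

2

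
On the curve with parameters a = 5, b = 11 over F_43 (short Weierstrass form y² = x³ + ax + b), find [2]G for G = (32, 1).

(37, 25)

tangent at (32, 1): λ = (3·32² + 5)/(2·1) ≡ 24/2. 2⁻¹ ≡ 22 (mod 43), so λ ≡ 24·22 ≡ 12.
  x = λ² - 32 - 32 = 144 - 64 ≡ 37; y = λ·(32 - 37) - 1 ≡ 25. → (37, 25)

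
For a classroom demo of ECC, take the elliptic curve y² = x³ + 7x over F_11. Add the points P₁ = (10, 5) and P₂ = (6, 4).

(10, 5) + (6, 4). λ = (4 - 5)/(6 - 10) ≡ 10/7 mod 11. 7⁻¹ ≡ 8 (mod 11) since 7·8 = 56 ≡ 1, so λ ≡ 3.
  x = λ² - 10 - 6 = 9 - 16 ≡ 4; y = λ·(10 - 4) - 5 ≡ 2. → (4, 2)

(4, 2)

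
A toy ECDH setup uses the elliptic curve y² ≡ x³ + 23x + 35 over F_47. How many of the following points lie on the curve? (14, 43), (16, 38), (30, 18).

2

(14, 43): 43² ≡ 16, rhs ≡ 46 → off.
(16, 38): 38² ≡ 34, rhs ≡ 34 → on.
(30, 18): 18² ≡ 42, rhs ≡ 42 → on.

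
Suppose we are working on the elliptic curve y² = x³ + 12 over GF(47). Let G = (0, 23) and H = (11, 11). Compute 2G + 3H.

(39, 39)

First 2G:
Repeated addition: build up to 2G.
2G: tangent at (0, 23): λ = (3·0² + 0)/(2·23) ≡ 0/46. 46⁻¹ ≡ 46 (mod 47) since 46·46 = 2116 ≡ 1, so λ ≡ 0·46 ≡ 0.
  x = λ² - 0 - 0 = 0 - 0 ≡ 0; y = λ·(0 - 0) - 23 ≡ 24. → (0, 24)
2G = (0, 24).
Next 3H:
Repeated addition: build up to 3H.
2H: tangent at (11, 11): λ = (3·11² + 0)/(2·11) ≡ 34/22. 22⁻¹ ≡ 15 (mod 47), so λ ≡ 34·15 ≡ 40.
  x = λ² - 11 - 11 = 1600 - 22 ≡ 27; y = λ·(11 - 27) - 11 ≡ 7. → (27, 7)
3H: (27, 7) + (11, 11). λ = (11 - 7)/(11 - 27) ≡ 4/31 mod 47. 31⁻¹ ≡ 44 (mod 47), so λ ≡ 35.
  x = λ² - 27 - 11 = 1225 - 38 ≡ 12; y = λ·(27 - 12) - 7 ≡ 1. → (12, 1)
3H = (12, 1).
Finally 2G + 3H:
(0, 24) + (12, 1). λ = (1 - 24)/(12 - 0) ≡ 24/12 mod 47. 12⁻¹ ≡ 4 (mod 47), so λ ≡ 2.
  x = λ² - 0 - 12 = 4 - 12 ≡ 39; y = λ·(0 - 39) - 24 ≡ 39. → (39, 39)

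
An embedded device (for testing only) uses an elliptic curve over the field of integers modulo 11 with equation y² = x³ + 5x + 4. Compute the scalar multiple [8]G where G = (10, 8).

Repeated addition: build up to 8G.
2G: tangent at (10, 8): λ = (3·10² + 5)/(2·8) ≡ 8/5. 5⁻¹ ≡ 9 (mod 11), so λ ≡ 8·9 ≡ 6.
  x = λ² - 10 - 10 = 36 - 20 ≡ 5; y = λ·(10 - 5) - 8 ≡ 0. → (5, 0)
3G: (5, 0) + (10, 8). λ = (8 - 0)/(10 - 5) ≡ 8/5 mod 11. 5⁻¹ ≡ 9 (mod 11), so λ ≡ 6.
  x = λ² - 5 - 10 = 36 - 15 ≡ 10; y = λ·(5 - 10) - 0 ≡ 3. → (10, 3)
4G: (10, 3) + (10, 8): same x and y₁ ≡ -y₂, so the sum is the point at infinity.
5G: the point at infinity + (10, 8) = (10, 8) (identity).
6G: tangent at (10, 8): λ = (3·10² + 5)/(2·8) ≡ 8/5. 5⁻¹ ≡ 9 (mod 11), so λ ≡ 8·9 ≡ 6.
  x = λ² - 10 - 10 = 36 - 20 ≡ 5; y = λ·(10 - 5) - 8 ≡ 0. → (5, 0)
7G: (5, 0) + (10, 8). λ = (8 - 0)/(10 - 5) ≡ 8/5 mod 11. 5⁻¹ ≡ 9 (mod 11) since 5·9 = 45 ≡ 1, so λ ≡ 6.
  x = λ² - 5 - 10 = 36 - 15 ≡ 10; y = λ·(5 - 10) - 0 ≡ 3. → (10, 3)
8G: (10, 3) + (10, 8): same x and y₁ ≡ -y₂, so the sum is the point at infinity.

O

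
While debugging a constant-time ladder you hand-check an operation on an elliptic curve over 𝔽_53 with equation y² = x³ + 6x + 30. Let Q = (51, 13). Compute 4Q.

(21, 6)

Double-and-add on 4 = (100)₂. Start with Q = (51, 13) for the leading 1-bit.
double: tangent at (51, 13): λ = (3·51² + 6)/(2·13) ≡ 18/26. 26⁻¹ ≡ 51 (mod 53), so λ ≡ 18·51 ≡ 17.
  x = λ² - 51 - 51 = 289 - 102 ≡ 28; y = λ·(51 - 28) - 13 ≡ 7. → (28, 7)
double: tangent at (28, 7): λ = (3·28² + 6)/(2·7) ≡ 26/14. 14⁻¹ ≡ 19 (mod 53), so λ ≡ 26·19 ≡ 17.
  x = λ² - 28 - 28 = 289 - 56 ≡ 21; y = λ·(28 - 21) - 7 ≡ 6. → (21, 6)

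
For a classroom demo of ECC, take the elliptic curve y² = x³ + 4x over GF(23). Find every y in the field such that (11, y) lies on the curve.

x³ + 4x + 0 = 1375 ≡ 18 (mod 23).
Square roots of 18 mod 23: 8 and 15 (since 8² = 64 ≡ 18).

8, 15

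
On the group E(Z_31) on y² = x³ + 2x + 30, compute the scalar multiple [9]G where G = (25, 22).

(1, 23)

Repeated addition: build up to 9G.
2G: tangent at (25, 22): λ = (3·25² + 2)/(2·22) ≡ 17/13. 13⁻¹ ≡ 12 (mod 31), so λ ≡ 17·12 ≡ 18.
  x = λ² - 25 - 25 = 324 - 50 ≡ 26; y = λ·(25 - 26) - 22 ≡ 22. → (26, 22)
3G: (26, 22) + (25, 22). λ = (22 - 22)/(25 - 26) ≡ 0/30 mod 31. 30⁻¹ ≡ 30 (mod 31), so λ ≡ 0.
  x = λ² - 26 - 25 = 0 - 51 ≡ 11; y = λ·(26 - 11) - 22 ≡ 9. → (11, 9)
4G: (11, 9) + (25, 22). λ = (22 - 9)/(25 - 11) ≡ 13/14 mod 31. 14⁻¹ ≡ 20 (mod 31), so λ ≡ 12.
  x = λ² - 11 - 25 = 144 - 36 ≡ 15; y = λ·(11 - 15) - 9 ≡ 5. → (15, 5)
5G: (15, 5) + (25, 22). λ = (22 - 5)/(25 - 15) ≡ 17/10 mod 31. 10⁻¹ ≡ 28 (mod 31), so λ ≡ 11.
  x = λ² - 15 - 25 = 121 - 40 ≡ 19; y = λ·(15 - 19) - 5 ≡ 13. → (19, 13)
6G: (19, 13) + (25, 22). λ = (22 - 13)/(25 - 19) ≡ 9/6 mod 31. 6⁻¹ ≡ 26 (mod 31) since 6·26 = 156 ≡ 1, so λ ≡ 17.
  x = λ² - 19 - 25 = 289 - 44 ≡ 28; y = λ·(19 - 28) - 13 ≡ 20. → (28, 20)
7G: (28, 20) + (25, 22). λ = (22 - 20)/(25 - 28) ≡ 2/28 mod 31. 28⁻¹ ≡ 10 (mod 31), so λ ≡ 20.
  x = λ² - 28 - 25 = 400 - 53 ≡ 6; y = λ·(28 - 6) - 20 ≡ 17. → (6, 17)
8G: (6, 17) + (25, 22). λ = (22 - 17)/(25 - 6) ≡ 5/19 mod 31. 19⁻¹ ≡ 18 (mod 31), so λ ≡ 28.
  x = λ² - 6 - 25 = 784 - 31 ≡ 9; y = λ·(6 - 9) - 17 ≡ 23. → (9, 23)
9G: (9, 23) + (25, 22). λ = (22 - 23)/(25 - 9) ≡ 30/16 mod 31. 16⁻¹ ≡ 2 (mod 31) since 16·2 = 32 ≡ 1, so λ ≡ 29.
  x = λ² - 9 - 25 = 841 - 34 ≡ 1; y = λ·(9 - 1) - 23 ≡ 23. → (1, 23)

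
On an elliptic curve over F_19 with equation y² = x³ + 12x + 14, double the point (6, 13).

tangent at (6, 13): λ = (3·6² + 12)/(2·13) ≡ 6/7. 7⁻¹ ≡ 11 (mod 19), so λ ≡ 6·11 ≡ 9.
  x = λ² - 6 - 6 = 81 - 12 ≡ 12; y = λ·(6 - 12) - 13 ≡ 9. → (12, 9)

(12, 9)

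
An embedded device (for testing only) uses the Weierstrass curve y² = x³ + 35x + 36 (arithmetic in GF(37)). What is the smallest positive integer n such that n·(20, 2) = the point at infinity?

8

2P: tangent at (20, 2): λ = (3·20² + 35)/(2·2) ≡ 14/4. 4⁻¹ ≡ 28 (mod 37), so λ ≡ 14·28 ≡ 22.
  x = λ² - 20 - 20 = 484 - 40 ≡ 0; y = λ·(20 - 0) - 2 ≡ 31. → (0, 31)
3P: (0, 31) + (20, 2). λ = (2 - 31)/(20 - 0) ≡ 8/20 mod 37. 20⁻¹ ≡ 13 (mod 37), so λ ≡ 30.
  x = λ² - 0 - 20 = 900 - 20 ≡ 29; y = λ·(0 - 29) - 31 ≡ 24. → (29, 24)
4P: (29, 24) + (20, 2). λ = (2 - 24)/(20 - 29) ≡ 15/28 mod 37. 28⁻¹ ≡ 4 (mod 37) since 28·4 = 112 ≡ 1, so λ ≡ 23.
  x = λ² - 29 - 20 = 529 - 49 ≡ 36; y = λ·(29 - 36) - 24 ≡ 0. → (36, 0)
5P: (36, 0) + (20, 2). λ = (2 - 0)/(20 - 36) ≡ 2/21 mod 37. 21⁻¹ ≡ 30 (mod 37) since 21·30 = 630 ≡ 1, so λ ≡ 23.
  x = λ² - 36 - 20 = 529 - 56 ≡ 29; y = λ·(36 - 29) - 0 ≡ 13. → (29, 13)
6P: (29, 13) + (20, 2). λ = (2 - 13)/(20 - 29) ≡ 26/28 mod 37. 28⁻¹ ≡ 4 (mod 37) since 28·4 = 112 ≡ 1, so λ ≡ 30.
  x = λ² - 29 - 20 = 900 - 49 ≡ 0; y = λ·(29 - 0) - 13 ≡ 6. → (0, 6)
7P: (0, 6) + (20, 2). λ = (2 - 6)/(20 - 0) ≡ 33/20 mod 37. 20⁻¹ ≡ 13 (mod 37) since 20·13 = 260 ≡ 1, so λ ≡ 22.
  x = λ² - 0 - 20 = 484 - 20 ≡ 20; y = λ·(0 - 20) - 6 ≡ 35. → (20, 35)
8P: (20, 35) + (20, 2): same x and y₁ ≡ -y₂, so the sum is the point at infinity.
8P = the point at infinity, so the order is 8.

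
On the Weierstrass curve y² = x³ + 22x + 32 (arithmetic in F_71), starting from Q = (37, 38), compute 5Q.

Double-and-add on 5 = (101)₂. Start with Q = (37, 38) for the leading 1-bit.
double: tangent at (37, 38): λ = (3·37² + 22)/(2·38) ≡ 11/5. 5⁻¹ ≡ 57 (mod 71) since 5·57 = 285 ≡ 1, so λ ≡ 11·57 ≡ 59.
  x = λ² - 37 - 37 = 3481 - 74 ≡ 70; y = λ·(37 - 70) - 38 ≡ 3. → (70, 3)
double: tangent at (70, 3): λ = (3·70² + 22)/(2·3) ≡ 25/6. 6⁻¹ ≡ 12 (mod 71) since 6·12 = 72 ≡ 1, so λ ≡ 25·12 ≡ 16.
  x = λ² - 70 - 70 = 256 - 140 ≡ 45; y = λ·(70 - 45) - 3 ≡ 42. → (45, 42)
add Q: (45, 42) + (37, 38). λ = (38 - 42)/(37 - 45) ≡ 67/63 mod 71. 63⁻¹ ≡ 62 (mod 71) since 63·62 = 3906 ≡ 1, so λ ≡ 36.
  x = λ² - 45 - 37 = 1296 - 82 ≡ 7; y = λ·(45 - 7) - 42 ≡ 48. → (7, 48)

(7, 48)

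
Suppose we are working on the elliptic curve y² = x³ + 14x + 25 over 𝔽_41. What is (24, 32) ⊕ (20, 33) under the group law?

(15, 17)

(24, 32) + (20, 33). λ = (33 - 32)/(20 - 24) ≡ 1/37 mod 41. 37⁻¹ ≡ 10 (mod 41), so λ ≡ 10.
  x = λ² - 24 - 20 = 100 - 44 ≡ 15; y = λ·(24 - 15) - 32 ≡ 17. → (15, 17)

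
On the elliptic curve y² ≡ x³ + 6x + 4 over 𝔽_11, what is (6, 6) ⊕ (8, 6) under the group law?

(8, 5)

(6, 6) + (8, 6). λ = (6 - 6)/(8 - 6) ≡ 0/2 mod 11. 2⁻¹ ≡ 6 (mod 11), so λ ≡ 0.
  x = λ² - 6 - 8 = 0 - 14 ≡ 8; y = λ·(6 - 8) - 6 ≡ 5. → (8, 5)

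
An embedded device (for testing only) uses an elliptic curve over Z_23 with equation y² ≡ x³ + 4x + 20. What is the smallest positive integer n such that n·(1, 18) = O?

4

2P: tangent at (1, 18): λ = (3·1² + 4)/(2·18) ≡ 7/13. 13⁻¹ ≡ 16 (mod 23), so λ ≡ 7·16 ≡ 20.
  x = λ² - 1 - 1 = 400 - 2 ≡ 7; y = λ·(1 - 7) - 18 ≡ 0. → (7, 0)
3P: (7, 0) + (1, 18). λ = (18 - 0)/(1 - 7) ≡ 18/17 mod 23. 17⁻¹ ≡ 19 (mod 23), so λ ≡ 20.
  x = λ² - 7 - 1 = 400 - 8 ≡ 1; y = λ·(7 - 1) - 0 ≡ 5. → (1, 5)
4P: (1, 5) + (1, 18): same x and y₁ ≡ -y₂, so the sum is O.
4P = O, so the order is 4.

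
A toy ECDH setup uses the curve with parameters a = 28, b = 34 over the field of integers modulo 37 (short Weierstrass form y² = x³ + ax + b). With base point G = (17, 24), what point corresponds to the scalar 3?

(8, 20)

Repeated addition: build up to 3G.
2G: tangent at (17, 24): λ = (3·17² + 28)/(2·24) ≡ 7/11. 11⁻¹ ≡ 27 (mod 37) since 11·27 = 297 ≡ 1, so λ ≡ 7·27 ≡ 4.
  x = λ² - 17 - 17 = 16 - 34 ≡ 19; y = λ·(17 - 19) - 24 ≡ 5. → (19, 5)
3G: (19, 5) + (17, 24). λ = (24 - 5)/(17 - 19) ≡ 19/35 mod 37. 35⁻¹ ≡ 18 (mod 37), so λ ≡ 9.
  x = λ² - 19 - 17 = 81 - 36 ≡ 8; y = λ·(19 - 8) - 5 ≡ 20. → (8, 20)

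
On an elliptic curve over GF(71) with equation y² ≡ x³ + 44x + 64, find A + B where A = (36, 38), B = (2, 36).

(19, 34)

(36, 38) + (2, 36). λ = (36 - 38)/(2 - 36) ≡ 69/37 mod 71. 37⁻¹ ≡ 48 (mod 71), so λ ≡ 46.
  x = λ² - 36 - 2 = 2116 - 38 ≡ 19; y = λ·(36 - 19) - 38 ≡ 34. → (19, 34)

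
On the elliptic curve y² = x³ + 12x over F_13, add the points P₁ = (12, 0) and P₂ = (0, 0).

(12, 0) + (0, 0). λ = (0 - 0)/(0 - 12) ≡ 0/1 mod 13. 1⁻¹ ≡ 1 (mod 13), so λ ≡ 0.
  x = λ² - 12 - 0 = 0 - 12 ≡ 1; y = λ·(12 - 1) - 0 ≡ 0. → (1, 0)

(1, 0)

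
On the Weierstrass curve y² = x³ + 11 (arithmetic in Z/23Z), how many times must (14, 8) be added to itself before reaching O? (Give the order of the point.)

4

2P: tangent at (14, 8): λ = (3·14² + 0)/(2·8) ≡ 13/16. 16⁻¹ ≡ 13 (mod 23), so λ ≡ 13·13 ≡ 8.
  x = λ² - 14 - 14 = 64 - 28 ≡ 13; y = λ·(14 - 13) - 8 ≡ 0. → (13, 0)
3P: (13, 0) + (14, 8). λ = (8 - 0)/(14 - 13) ≡ 8/1 mod 23. 1⁻¹ ≡ 1 (mod 23), so λ ≡ 8.
  x = λ² - 13 - 14 = 64 - 27 ≡ 14; y = λ·(13 - 14) - 0 ≡ 15. → (14, 15)
4P: (14, 15) + (14, 8): same x and y₁ ≡ -y₂, so the sum is O.
4P = O, so the order is 4.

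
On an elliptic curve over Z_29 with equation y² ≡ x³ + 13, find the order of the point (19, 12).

2P: tangent at (19, 12): λ = (3·19² + 0)/(2·12) ≡ 10/24. 24⁻¹ ≡ 23 (mod 29), so λ ≡ 10·23 ≡ 27.
  x = λ² - 19 - 19 = 729 - 38 ≡ 24; y = λ·(19 - 24) - 12 ≡ 27. → (24, 27)
3P: (24, 27) + (19, 12). λ = (12 - 27)/(19 - 24) ≡ 14/24 mod 29. 24⁻¹ ≡ 23 (mod 29) since 24·23 = 552 ≡ 1, so λ ≡ 3.
  x = λ² - 24 - 19 = 9 - 43 ≡ 24; y = λ·(24 - 24) - 27 ≡ 2. → (24, 2)
4P: (24, 2) + (19, 12). λ = (12 - 2)/(19 - 24) ≡ 10/24 mod 29. 24⁻¹ ≡ 23 (mod 29), so λ ≡ 27.
  x = λ² - 24 - 19 = 729 - 43 ≡ 19; y = λ·(24 - 19) - 2 ≡ 17. → (19, 17)
5P: (19, 17) + (19, 12): same x and y₁ ≡ -y₂, so the sum is ∞.
5P = ∞, so the order is 5.

5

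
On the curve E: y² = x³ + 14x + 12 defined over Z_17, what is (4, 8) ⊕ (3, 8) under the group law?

(10, 9)

(4, 8) + (3, 8). λ = (8 - 8)/(3 - 4) ≡ 0/16 mod 17. 16⁻¹ ≡ 16 (mod 17), so λ ≡ 0.
  x = λ² - 4 - 3 = 0 - 7 ≡ 10; y = λ·(4 - 10) - 8 ≡ 9. → (10, 9)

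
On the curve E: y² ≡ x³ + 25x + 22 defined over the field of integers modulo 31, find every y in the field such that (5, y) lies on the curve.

x³ + 25x + 22 = 272 ≡ 24 (mod 31).
24 is a non-residue mod 31; no y exists.

none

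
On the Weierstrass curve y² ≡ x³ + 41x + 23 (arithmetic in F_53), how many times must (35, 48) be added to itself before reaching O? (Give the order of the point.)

11

2P: tangent at (35, 48): λ = (3·35² + 41)/(2·48) ≡ 6/43. 43⁻¹ ≡ 37 (mod 53) since 43·37 = 1591 ≡ 1, so λ ≡ 6·37 ≡ 10.
  x = λ² - 35 - 35 = 100 - 70 ≡ 30; y = λ·(35 - 30) - 48 ≡ 2. → (30, 2)
3P: (30, 2) + (35, 48). λ = (48 - 2)/(35 - 30) ≡ 46/5 mod 53. 5⁻¹ ≡ 32 (mod 53) since 5·32 = 160 ≡ 1, so λ ≡ 41.
  x = λ² - 30 - 35 = 1681 - 65 ≡ 26; y = λ·(30 - 26) - 2 ≡ 3. → (26, 3)
4P: (26, 3) + (35, 48). λ = (48 - 3)/(35 - 26) ≡ 45/9 mod 53. 9⁻¹ ≡ 6 (mod 53), so λ ≡ 5.
  x = λ² - 26 - 35 = 25 - 61 ≡ 17; y = λ·(26 - 17) - 3 ≡ 42. → (17, 42)
5P: (17, 42) + (35, 48). λ = (48 - 42)/(35 - 17) ≡ 6/18 mod 53. 18⁻¹ ≡ 3 (mod 53) since 18·3 = 54 ≡ 1, so λ ≡ 18.
  x = λ² - 17 - 35 = 324 - 52 ≡ 7; y = λ·(17 - 7) - 42 ≡ 32. → (7, 32)
6P: (7, 32) + (35, 48). λ = (48 - 32)/(35 - 7) ≡ 16/28 mod 53. 28⁻¹ ≡ 36 (mod 53) since 28·36 = 1008 ≡ 1, so λ ≡ 46.
  x = λ² - 7 - 35 = 2116 - 42 ≡ 7; y = λ·(7 - 7) - 32 ≡ 21. → (7, 21)
7P: (7, 21) + (35, 48). λ = (48 - 21)/(35 - 7) ≡ 27/28 mod 53. 28⁻¹ ≡ 36 (mod 53), so λ ≡ 18.
  x = λ² - 7 - 35 = 324 - 42 ≡ 17; y = λ·(7 - 17) - 21 ≡ 11. → (17, 11)
8P: (17, 11) + (35, 48). λ = (48 - 11)/(35 - 17) ≡ 37/18 mod 53. 18⁻¹ ≡ 3 (mod 53), so λ ≡ 5.
  x = λ² - 17 - 35 = 25 - 52 ≡ 26; y = λ·(17 - 26) - 11 ≡ 50. → (26, 50)
9P: (26, 50) + (35, 48). λ = (48 - 50)/(35 - 26) ≡ 51/9 mod 53. 9⁻¹ ≡ 6 (mod 53) since 9·6 = 54 ≡ 1, so λ ≡ 41.
  x = λ² - 26 - 35 = 1681 - 61 ≡ 30; y = λ·(26 - 30) - 50 ≡ 51. → (30, 51)
10P: (30, 51) + (35, 48). λ = (48 - 51)/(35 - 30) ≡ 50/5 mod 53. 5⁻¹ ≡ 32 (mod 53), so λ ≡ 10.
  x = λ² - 30 - 35 = 100 - 65 ≡ 35; y = λ·(30 - 35) - 51 ≡ 5. → (35, 5)
11P: (35, 5) + (35, 48): same x and y₁ ≡ -y₂, so the sum is O.
11P = O, so the order is 11.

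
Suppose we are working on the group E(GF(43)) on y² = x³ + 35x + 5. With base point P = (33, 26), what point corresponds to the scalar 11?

Double-and-add on 11 = (1011)₂. Start with P = (33, 26) for the leading 1-bit.
double: tangent at (33, 26): λ = (3·33² + 35)/(2·26) ≡ 34/9. 9⁻¹ ≡ 24 (mod 43), so λ ≡ 34·24 ≡ 42.
  x = λ² - 33 - 33 = 1764 - 66 ≡ 21; y = λ·(33 - 21) - 26 ≡ 5. → (21, 5)
double: tangent at (21, 5): λ = (3·21² + 35)/(2·5) ≡ 25/10. 10⁻¹ ≡ 13 (mod 43) since 10·13 = 130 ≡ 1, so λ ≡ 25·13 ≡ 24.
  x = λ² - 21 - 21 = 576 - 42 ≡ 18; y = λ·(21 - 18) - 5 ≡ 24. → (18, 24)
add P: (18, 24) + (33, 26). λ = (26 - 24)/(33 - 18) ≡ 2/15 mod 43. 15⁻¹ ≡ 23 (mod 43) since 15·23 = 345 ≡ 1, so λ ≡ 3.
  x = λ² - 18 - 33 = 9 - 51 ≡ 1; y = λ·(18 - 1) - 24 ≡ 27. → (1, 27)
double: tangent at (1, 27): λ = (3·1² + 35)/(2·27) ≡ 38/11. 11⁻¹ ≡ 4 (mod 43), so λ ≡ 38·4 ≡ 23.
  x = λ² - 1 - 1 = 529 - 2 ≡ 11; y = λ·(1 - 11) - 27 ≡ 1. → (11, 1)
add P: (11, 1) + (33, 26). λ = (26 - 1)/(33 - 11) ≡ 25/22 mod 43. 22⁻¹ ≡ 2 (mod 43), so λ ≡ 7.
  x = λ² - 11 - 33 = 49 - 44 ≡ 5; y = λ·(11 - 5) - 1 ≡ 41. → (5, 41)

(5, 41)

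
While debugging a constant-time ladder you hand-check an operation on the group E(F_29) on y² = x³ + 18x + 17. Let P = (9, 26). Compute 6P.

Double-and-add on 6 = (110)₂. Start with P = (9, 26) for the leading 1-bit.
double: tangent at (9, 26): λ = (3·9² + 18)/(2·26) ≡ 0/23. 23⁻¹ ≡ 24 (mod 29) since 23·24 = 552 ≡ 1, so λ ≡ 0·24 ≡ 0.
  x = λ² - 9 - 9 = 0 - 18 ≡ 11; y = λ·(9 - 11) - 26 ≡ 3. → (11, 3)
add P: (11, 3) + (9, 26). λ = (26 - 3)/(9 - 11) ≡ 23/27 mod 29. 27⁻¹ ≡ 14 (mod 29), so λ ≡ 3.
  x = λ² - 11 - 9 = 9 - 20 ≡ 18; y = λ·(11 - 18) - 3 ≡ 5. → (18, 5)
double: tangent at (18, 5): λ = (3·18² + 18)/(2·5) ≡ 4/10. 10⁻¹ ≡ 3 (mod 29), so λ ≡ 4·3 ≡ 12.
  x = λ² - 18 - 18 = 144 - 36 ≡ 21; y = λ·(18 - 21) - 5 ≡ 17. → (21, 17)

(21, 17)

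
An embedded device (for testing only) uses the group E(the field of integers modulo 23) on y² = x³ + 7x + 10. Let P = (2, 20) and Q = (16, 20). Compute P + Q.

(2, 20) + (16, 20). λ = (20 - 20)/(16 - 2) ≡ 0/14 mod 23. 14⁻¹ ≡ 5 (mod 23) since 14·5 = 70 ≡ 1, so λ ≡ 0.
  x = λ² - 2 - 16 = 0 - 18 ≡ 5; y = λ·(2 - 5) - 20 ≡ 3. → (5, 3)

(5, 3)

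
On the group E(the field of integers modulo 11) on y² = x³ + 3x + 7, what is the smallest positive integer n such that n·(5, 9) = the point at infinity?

2P: tangent at (5, 9): λ = (3·5² + 3)/(2·9) ≡ 1/7. 7⁻¹ ≡ 8 (mod 11), so λ ≡ 1·8 ≡ 8.
  x = λ² - 5 - 5 = 64 - 10 ≡ 10; y = λ·(5 - 10) - 9 ≡ 6. → (10, 6)
3P: (10, 6) + (5, 9). λ = (9 - 6)/(5 - 10) ≡ 3/6 mod 11. 6⁻¹ ≡ 2 (mod 11) since 6·2 = 12 ≡ 1, so λ ≡ 6.
  x = λ² - 10 - 5 = 36 - 15 ≡ 10; y = λ·(10 - 10) - 6 ≡ 5. → (10, 5)
4P: (10, 5) + (5, 9). λ = (9 - 5)/(5 - 10) ≡ 4/6 mod 11. 6⁻¹ ≡ 2 (mod 11), so λ ≡ 8.
  x = λ² - 10 - 5 = 64 - 15 ≡ 5; y = λ·(10 - 5) - 5 ≡ 2. → (5, 2)
5P: (5, 2) + (5, 9): same x and y₁ ≡ -y₂, so the sum is the point at infinity.
5P = the point at infinity, so the order is 5.

5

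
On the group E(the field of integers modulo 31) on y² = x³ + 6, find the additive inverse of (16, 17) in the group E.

(16, 14)

-(16, 17) = (16, -17 mod 31) = (16, 14).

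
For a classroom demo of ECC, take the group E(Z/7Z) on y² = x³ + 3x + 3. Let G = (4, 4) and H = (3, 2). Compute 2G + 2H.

First 2G:
Repeated addition: build up to 2G.
2G: tangent at (4, 4): λ = (3·4² + 3)/(2·4) ≡ 2/1. 1⁻¹ ≡ 1 (mod 7) since 1·1 = 1 ≡ 1, so λ ≡ 2·1 ≡ 2.
  x = λ² - 4 - 4 = 4 - 8 ≡ 3; y = λ·(4 - 3) - 4 ≡ 5. → (3, 5)
2G = (3, 5).
Next 2H:
Repeated addition: build up to 2H.
2H: tangent at (3, 2): λ = (3·3² + 3)/(2·2) ≡ 2/4. 4⁻¹ ≡ 2 (mod 7), so λ ≡ 2·2 ≡ 4.
  x = λ² - 3 - 3 = 16 - 6 ≡ 3; y = λ·(3 - 3) - 2 ≡ 5. → (3, 5)
2H = (3, 5).
Finally 2G + 2H:
tangent at (3, 5): λ = (3·3² + 3)/(2·5) ≡ 2/3. 3⁻¹ ≡ 5 (mod 7) since 3·5 = 15 ≡ 1, so λ ≡ 2·5 ≡ 3.
  x = λ² - 3 - 3 = 9 - 6 ≡ 3; y = λ·(3 - 3) - 5 ≡ 2. → (3, 2)

(3, 2)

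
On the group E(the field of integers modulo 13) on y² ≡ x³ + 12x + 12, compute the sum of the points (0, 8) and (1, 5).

(8, 3)

(0, 8) + (1, 5). λ = (5 - 8)/(1 - 0) ≡ 10/1 mod 13. 1⁻¹ ≡ 1 (mod 13) since 1·1 = 1 ≡ 1, so λ ≡ 10.
  x = λ² - 0 - 1 = 100 - 1 ≡ 8; y = λ·(0 - 8) - 8 ≡ 3. → (8, 3)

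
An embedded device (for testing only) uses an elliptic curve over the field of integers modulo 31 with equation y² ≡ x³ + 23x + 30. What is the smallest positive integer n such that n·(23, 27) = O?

7

2P: tangent at (23, 27): λ = (3·23² + 23)/(2·27) ≡ 29/23. 23⁻¹ ≡ 27 (mod 31), so λ ≡ 29·27 ≡ 8.
  x = λ² - 23 - 23 = 64 - 46 ≡ 18; y = λ·(23 - 18) - 27 ≡ 13. → (18, 13)
3P: (18, 13) + (23, 27). λ = (27 - 13)/(23 - 18) ≡ 14/5 mod 31. 5⁻¹ ≡ 25 (mod 31) since 5·25 = 125 ≡ 1, so λ ≡ 9.
  x = λ² - 18 - 23 = 81 - 41 ≡ 9; y = λ·(18 - 9) - 13 ≡ 6. → (9, 6)
4P: (9, 6) + (23, 27). λ = (27 - 6)/(23 - 9) ≡ 21/14 mod 31. 14⁻¹ ≡ 20 (mod 31) since 14·20 = 280 ≡ 1, so λ ≡ 17.
  x = λ² - 9 - 23 = 289 - 32 ≡ 9; y = λ·(9 - 9) - 6 ≡ 25. → (9, 25)
5P: (9, 25) + (23, 27). λ = (27 - 25)/(23 - 9) ≡ 2/14 mod 31. 14⁻¹ ≡ 20 (mod 31), so λ ≡ 9.
  x = λ² - 9 - 23 = 81 - 32 ≡ 18; y = λ·(9 - 18) - 25 ≡ 18. → (18, 18)
6P: (18, 18) + (23, 27). λ = (27 - 18)/(23 - 18) ≡ 9/5 mod 31. 5⁻¹ ≡ 25 (mod 31), so λ ≡ 8.
  x = λ² - 18 - 23 = 64 - 41 ≡ 23; y = λ·(18 - 23) - 18 ≡ 4. → (23, 4)
7P: (23, 4) + (23, 27): same x and y₁ ≡ -y₂, so the sum is O.
7P = O, so the order is 7.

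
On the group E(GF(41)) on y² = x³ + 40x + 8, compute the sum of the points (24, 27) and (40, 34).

(27, 5)

(24, 27) + (40, 34). λ = (34 - 27)/(40 - 24) ≡ 7/16 mod 41. 16⁻¹ ≡ 18 (mod 41), so λ ≡ 3.
  x = λ² - 24 - 40 = 9 - 64 ≡ 27; y = λ·(24 - 27) - 27 ≡ 5. → (27, 5)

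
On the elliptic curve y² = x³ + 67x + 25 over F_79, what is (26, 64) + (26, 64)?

(43, 4)

tangent at (26, 64): λ = (3·26² + 67)/(2·64) ≡ 41/49. 49⁻¹ ≡ 50 (mod 79), so λ ≡ 41·50 ≡ 75.
  x = λ² - 26 - 26 = 5625 - 52 ≡ 43; y = λ·(26 - 43) - 64 ≡ 4. → (43, 4)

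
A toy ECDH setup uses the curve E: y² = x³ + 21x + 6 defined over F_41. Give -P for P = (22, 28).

-(22, 28) = (22, -28 mod 41) = (22, 13).

(22, 13)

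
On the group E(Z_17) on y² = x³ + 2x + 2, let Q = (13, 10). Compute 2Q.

tangent at (13, 10): λ = (3·13² + 2)/(2·10) ≡ 16/3. 3⁻¹ ≡ 6 (mod 17) since 3·6 = 18 ≡ 1, so λ ≡ 16·6 ≡ 11.
  x = λ² - 13 - 13 = 121 - 26 ≡ 10; y = λ·(13 - 10) - 10 ≡ 6. → (10, 6)

(10, 6)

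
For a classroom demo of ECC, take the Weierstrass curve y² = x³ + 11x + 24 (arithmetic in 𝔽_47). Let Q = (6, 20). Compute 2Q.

(42, 28)

tangent at (6, 20): λ = (3·6² + 11)/(2·20) ≡ 25/40. 40⁻¹ ≡ 20 (mod 47), so λ ≡ 25·20 ≡ 30.
  x = λ² - 6 - 6 = 900 - 12 ≡ 42; y = λ·(6 - 42) - 20 ≡ 28. → (42, 28)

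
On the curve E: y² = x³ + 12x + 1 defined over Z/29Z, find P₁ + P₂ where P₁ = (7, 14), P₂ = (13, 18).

(3, 8)

(7, 14) + (13, 18). λ = (18 - 14)/(13 - 7) ≡ 4/6 mod 29. 6⁻¹ ≡ 5 (mod 29), so λ ≡ 20.
  x = λ² - 7 - 13 = 400 - 20 ≡ 3; y = λ·(7 - 3) - 14 ≡ 8. → (3, 8)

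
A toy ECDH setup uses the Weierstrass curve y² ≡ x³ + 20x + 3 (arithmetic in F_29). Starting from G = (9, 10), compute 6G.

(15, 16)

Double-and-add on 6 = (110)₂. Start with G = (9, 10) for the leading 1-bit.
double: tangent at (9, 10): λ = (3·9² + 20)/(2·10) ≡ 2/20. 20⁻¹ ≡ 16 (mod 29) since 20·16 = 320 ≡ 1, so λ ≡ 2·16 ≡ 3.
  x = λ² - 9 - 9 = 9 - 18 ≡ 20; y = λ·(9 - 20) - 10 ≡ 15. → (20, 15)
add G: (20, 15) + (9, 10). λ = (10 - 15)/(9 - 20) ≡ 24/18 mod 29. 18⁻¹ ≡ 21 (mod 29) since 18·21 = 378 ≡ 1, so λ ≡ 11.
  x = λ² - 20 - 9 = 121 - 29 ≡ 5; y = λ·(20 - 5) - 15 ≡ 5. → (5, 5)
double: tangent at (5, 5): λ = (3·5² + 20)/(2·5) ≡ 8/10. 10⁻¹ ≡ 3 (mod 29), so λ ≡ 8·3 ≡ 24.
  x = λ² - 5 - 5 = 576 - 10 ≡ 15; y = λ·(5 - 15) - 5 ≡ 16. → (15, 16)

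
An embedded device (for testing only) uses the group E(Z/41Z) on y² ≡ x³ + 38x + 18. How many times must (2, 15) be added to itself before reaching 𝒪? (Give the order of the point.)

2P: tangent at (2, 15): λ = (3·2² + 38)/(2·15) ≡ 9/30. 30⁻¹ ≡ 26 (mod 41) since 30·26 = 780 ≡ 1, so λ ≡ 9·26 ≡ 29.
  x = λ² - 2 - 2 = 841 - 4 ≡ 17; y = λ·(2 - 17) - 15 ≡ 1. → (17, 1)
3P: (17, 1) + (2, 15). λ = (15 - 1)/(2 - 17) ≡ 14/26 mod 41. 26⁻¹ ≡ 30 (mod 41), so λ ≡ 10.
  x = λ² - 17 - 2 = 100 - 19 ≡ 40; y = λ·(17 - 40) - 1 ≡ 15. → (40, 15)
4P: (40, 15) + (2, 15). λ = (15 - 15)/(2 - 40) ≡ 0/3 mod 41. 3⁻¹ ≡ 14 (mod 41), so λ ≡ 0.
  x = λ² - 40 - 2 = 0 - 42 ≡ 40; y = λ·(40 - 40) - 15 ≡ 26. → (40, 26)
5P: (40, 26) + (2, 15). λ = (15 - 26)/(2 - 40) ≡ 30/3 mod 41. 3⁻¹ ≡ 14 (mod 41), so λ ≡ 10.
  x = λ² - 40 - 2 = 100 - 42 ≡ 17; y = λ·(40 - 17) - 26 ≡ 40. → (17, 40)
6P: (17, 40) + (2, 15). λ = (15 - 40)/(2 - 17) ≡ 16/26 mod 41. 26⁻¹ ≡ 30 (mod 41), so λ ≡ 29.
  x = λ² - 17 - 2 = 841 - 19 ≡ 2; y = λ·(17 - 2) - 40 ≡ 26. → (2, 26)
7P: (2, 26) + (2, 15): same x and y₁ ≡ -y₂, so the sum is 𝒪.
7P = 𝒪, so the order is 7.

7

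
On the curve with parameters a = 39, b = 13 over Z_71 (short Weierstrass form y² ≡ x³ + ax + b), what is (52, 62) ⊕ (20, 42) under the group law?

(52, 62) + (20, 42). λ = (42 - 62)/(20 - 52) ≡ 51/39 mod 71. 39⁻¹ ≡ 51 (mod 71) since 39·51 = 1989 ≡ 1, so λ ≡ 45.
  x = λ² - 52 - 20 = 2025 - 72 ≡ 36; y = λ·(52 - 36) - 62 ≡ 19. → (36, 19)

(36, 19)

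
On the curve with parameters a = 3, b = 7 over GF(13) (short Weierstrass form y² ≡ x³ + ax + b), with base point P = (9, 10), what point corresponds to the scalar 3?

(8, 7)

Repeated addition: build up to 3P.
2P: tangent at (9, 10): λ = (3·9² + 3)/(2·10) ≡ 12/7. 7⁻¹ ≡ 2 (mod 13) since 7·2 = 14 ≡ 1, so λ ≡ 12·2 ≡ 11.
  x = λ² - 9 - 9 = 121 - 18 ≡ 12; y = λ·(9 - 12) - 10 ≡ 9. → (12, 9)
3P: (12, 9) + (9, 10). λ = (10 - 9)/(9 - 12) ≡ 1/10 mod 13. 10⁻¹ ≡ 4 (mod 13) since 10·4 = 40 ≡ 1, so λ ≡ 4.
  x = λ² - 12 - 9 = 16 - 21 ≡ 8; y = λ·(12 - 8) - 9 ≡ 7. → (8, 7)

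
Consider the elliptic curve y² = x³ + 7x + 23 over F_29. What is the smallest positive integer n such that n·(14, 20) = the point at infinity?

11

2P: tangent at (14, 20): λ = (3·14² + 7)/(2·20) ≡ 15/11. 11⁻¹ ≡ 8 (mod 29), so λ ≡ 15·8 ≡ 4.
  x = λ² - 14 - 14 = 16 - 28 ≡ 17; y = λ·(14 - 17) - 20 ≡ 26. → (17, 26)
3P: (17, 26) + (14, 20). λ = (20 - 26)/(14 - 17) ≡ 23/26 mod 29. 26⁻¹ ≡ 19 (mod 29), so λ ≡ 2.
  x = λ² - 17 - 14 = 4 - 31 ≡ 2; y = λ·(17 - 2) - 26 ≡ 4. → (2, 4)
4P: (2, 4) + (14, 20). λ = (20 - 4)/(14 - 2) ≡ 16/12 mod 29. 12⁻¹ ≡ 17 (mod 29), so λ ≡ 11.
  x = λ² - 2 - 14 = 121 - 16 ≡ 18; y = λ·(2 - 18) - 4 ≡ 23. → (18, 23)
5P: (18, 23) + (14, 20). λ = (20 - 23)/(14 - 18) ≡ 26/25 mod 29. 25⁻¹ ≡ 7 (mod 29) since 25·7 = 175 ≡ 1, so λ ≡ 8.
  x = λ² - 18 - 14 = 64 - 32 ≡ 3; y = λ·(18 - 3) - 23 ≡ 10. → (3, 10)
6P: (3, 10) + (14, 20). λ = (20 - 10)/(14 - 3) ≡ 10/11 mod 29. 11⁻¹ ≡ 8 (mod 29), so λ ≡ 22.
  x = λ² - 3 - 14 = 484 - 17 ≡ 3; y = λ·(3 - 3) - 10 ≡ 19. → (3, 19)
7P: (3, 19) + (14, 20). λ = (20 - 19)/(14 - 3) ≡ 1/11 mod 29. 11⁻¹ ≡ 8 (mod 29), so λ ≡ 8.
  x = λ² - 3 - 14 = 64 - 17 ≡ 18; y = λ·(3 - 18) - 19 ≡ 6. → (18, 6)
8P: (18, 6) + (14, 20). λ = (20 - 6)/(14 - 18) ≡ 14/25 mod 29. 25⁻¹ ≡ 7 (mod 29) since 25·7 = 175 ≡ 1, so λ ≡ 11.
  x = λ² - 18 - 14 = 121 - 32 ≡ 2; y = λ·(18 - 2) - 6 ≡ 25. → (2, 25)
9P: (2, 25) + (14, 20). λ = (20 - 25)/(14 - 2) ≡ 24/12 mod 29. 12⁻¹ ≡ 17 (mod 29) since 12·17 = 204 ≡ 1, so λ ≡ 2.
  x = λ² - 2 - 14 = 4 - 16 ≡ 17; y = λ·(2 - 17) - 25 ≡ 3. → (17, 3)
10P: (17, 3) + (14, 20). λ = (20 - 3)/(14 - 17) ≡ 17/26 mod 29. 26⁻¹ ≡ 19 (mod 29), so λ ≡ 4.
  x = λ² - 17 - 14 = 16 - 31 ≡ 14; y = λ·(17 - 14) - 3 ≡ 9. → (14, 9)
11P: (14, 9) + (14, 20): same x and y₁ ≡ -y₂, so the sum is the point at infinity.
11P = the point at infinity, so the order is 11.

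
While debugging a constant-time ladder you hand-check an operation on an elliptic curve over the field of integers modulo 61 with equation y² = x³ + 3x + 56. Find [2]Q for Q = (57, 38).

(22, 20)

tangent at (57, 38): λ = (3·57² + 3)/(2·38) ≡ 51/15. 15⁻¹ ≡ 57 (mod 61), so λ ≡ 51·57 ≡ 40.
  x = λ² - 57 - 57 = 1600 - 114 ≡ 22; y = λ·(57 - 22) - 38 ≡ 20. → (22, 20)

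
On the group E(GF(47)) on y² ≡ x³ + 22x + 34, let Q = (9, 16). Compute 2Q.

tangent at (9, 16): λ = (3·9² + 22)/(2·16) ≡ 30/32. 32⁻¹ ≡ 25 (mod 47) since 32·25 = 800 ≡ 1, so λ ≡ 30·25 ≡ 45.
  x = λ² - 9 - 9 = 2025 - 18 ≡ 33; y = λ·(9 - 33) - 16 ≡ 32. → (33, 32)

(33, 32)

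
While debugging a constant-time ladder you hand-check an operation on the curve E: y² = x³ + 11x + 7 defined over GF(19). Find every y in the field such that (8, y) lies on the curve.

none

x³ + 11x + 7 = 607 ≡ 18 (mod 19).
18 is a non-residue mod 19; no y exists.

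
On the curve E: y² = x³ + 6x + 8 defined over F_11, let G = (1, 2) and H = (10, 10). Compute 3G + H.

(10, 10)

First 3G:
Repeated addition: build up to 3G.
2G: tangent at (1, 2): λ = (3·1² + 6)/(2·2) ≡ 9/4. 4⁻¹ ≡ 3 (mod 11) since 4·3 = 12 ≡ 1, so λ ≡ 9·3 ≡ 5.
  x = λ² - 1 - 1 = 25 - 2 ≡ 1; y = λ·(1 - 1) - 2 ≡ 9. → (1, 9)
3G: (1, 9) + (1, 2): same x and y₁ ≡ -y₂, so the sum is 𝒪.
3G = 𝒪.
Finally 3G + H:
𝒪 + (10, 10) = (10, 10) (identity).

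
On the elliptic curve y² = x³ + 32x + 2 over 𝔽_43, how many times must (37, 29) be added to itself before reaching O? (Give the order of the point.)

3

2P: tangent at (37, 29): λ = (3·37² + 32)/(2·29) ≡ 11/15. 15⁻¹ ≡ 23 (mod 43) since 15·23 = 345 ≡ 1, so λ ≡ 11·23 ≡ 38.
  x = λ² - 37 - 37 = 1444 - 74 ≡ 37; y = λ·(37 - 37) - 29 ≡ 14. → (37, 14)
3P: (37, 14) + (37, 29): same x and y₁ ≡ -y₂, so the sum is O.
3P = O, so the order is 3.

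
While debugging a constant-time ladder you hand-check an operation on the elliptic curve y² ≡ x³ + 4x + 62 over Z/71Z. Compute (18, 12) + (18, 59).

O

The two points share x = 18 and their y-coordinates satisfy 12 + 59 ≡ 0 (mod 71), so they are inverses. Their sum is ∞.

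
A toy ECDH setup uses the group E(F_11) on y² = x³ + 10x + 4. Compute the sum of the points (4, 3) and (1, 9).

(4, 3) + (1, 9). λ = (9 - 3)/(1 - 4) ≡ 6/8 mod 11. 8⁻¹ ≡ 7 (mod 11), so λ ≡ 9.
  x = λ² - 4 - 1 = 81 - 5 ≡ 10; y = λ·(4 - 10) - 3 ≡ 9. → (10, 9)

(10, 9)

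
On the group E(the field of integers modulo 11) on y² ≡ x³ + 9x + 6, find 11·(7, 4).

(7, 4)

Write G = (7, 4).
Repeated addition: build up to 11G.
2G: tangent at (7, 4): λ = (3·7² + 9)/(2·4) ≡ 2/8. 8⁻¹ ≡ 7 (mod 11), so λ ≡ 2·7 ≡ 3.
  x = λ² - 7 - 7 = 9 - 14 ≡ 6; y = λ·(7 - 6) - 4 ≡ 10. → (6, 10)
3G: (6, 10) + (7, 4). λ = (4 - 10)/(7 - 6) ≡ 5/1 mod 11. 1⁻¹ ≡ 1 (mod 11) since 1·1 = 1 ≡ 1, so λ ≡ 5.
  x = λ² - 6 - 7 = 25 - 13 ≡ 1; y = λ·(6 - 1) - 10 ≡ 4. → (1, 4)
4G: (1, 4) + (7, 4). λ = (4 - 4)/(7 - 1) ≡ 0/6 mod 11. 6⁻¹ ≡ 2 (mod 11) since 6·2 = 12 ≡ 1, so λ ≡ 0.
  x = λ² - 1 - 7 = 0 - 8 ≡ 3; y = λ·(1 - 3) - 4 ≡ 7. → (3, 7)
5G: (3, 7) + (7, 4). λ = (4 - 7)/(7 - 3) ≡ 8/4 mod 11. 4⁻¹ ≡ 3 (mod 11) since 4·3 = 12 ≡ 1, so λ ≡ 2.
  x = λ² - 3 - 7 = 4 - 10 ≡ 5; y = λ·(3 - 5) - 7 ≡ 0. → (5, 0)
6G: (5, 0) + (7, 4). λ = (4 - 0)/(7 - 5) ≡ 4/2 mod 11. 2⁻¹ ≡ 6 (mod 11), so λ ≡ 2.
  x = λ² - 5 - 7 = 4 - 12 ≡ 3; y = λ·(5 - 3) - 0 ≡ 4. → (3, 4)
7G: (3, 4) + (7, 4). λ = (4 - 4)/(7 - 3) ≡ 0/4 mod 11. 4⁻¹ ≡ 3 (mod 11), so λ ≡ 0.
  x = λ² - 3 - 7 = 0 - 10 ≡ 1; y = λ·(3 - 1) - 4 ≡ 7. → (1, 7)
8G: (1, 7) + (7, 4). λ = (4 - 7)/(7 - 1) ≡ 8/6 mod 11. 6⁻¹ ≡ 2 (mod 11), so λ ≡ 5.
  x = λ² - 1 - 7 = 25 - 8 ≡ 6; y = λ·(1 - 6) - 7 ≡ 1. → (6, 1)
9G: (6, 1) + (7, 4). λ = (4 - 1)/(7 - 6) ≡ 3/1 mod 11. 1⁻¹ ≡ 1 (mod 11), so λ ≡ 3.
  x = λ² - 6 - 7 = 9 - 13 ≡ 7; y = λ·(6 - 7) - 1 ≡ 7. → (7, 7)
10G: (7, 7) + (7, 4): same x and y₁ ≡ -y₂, so the sum is 𝒪.
11G: 𝒪 + (7, 4) = (7, 4) (identity).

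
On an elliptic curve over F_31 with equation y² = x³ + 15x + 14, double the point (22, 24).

tangent at (22, 24): λ = (3·22² + 15)/(2·24) ≡ 10/17. 17⁻¹ ≡ 11 (mod 31) since 17·11 = 187 ≡ 1, so λ ≡ 10·11 ≡ 17.
  x = λ² - 22 - 22 = 289 - 44 ≡ 28; y = λ·(22 - 28) - 24 ≡ 29. → (28, 29)

(28, 29)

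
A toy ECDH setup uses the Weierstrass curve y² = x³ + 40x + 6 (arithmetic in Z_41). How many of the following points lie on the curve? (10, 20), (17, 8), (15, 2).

2

(10, 20): 20² ≡ 31, rhs ≡ 12 → off.
(17, 8): 8² ≡ 23, rhs ≡ 23 → on.
(15, 2): 2² ≡ 4, rhs ≡ 4 → on.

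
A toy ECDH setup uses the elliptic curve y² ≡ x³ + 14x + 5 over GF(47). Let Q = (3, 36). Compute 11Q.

Repeated addition: build up to 11Q.
2Q: tangent at (3, 36): λ = (3·3² + 14)/(2·36) ≡ 41/25. 25⁻¹ ≡ 32 (mod 47), so λ ≡ 41·32 ≡ 43.
  x = λ² - 3 - 3 = 1849 - 6 ≡ 10; y = λ·(3 - 10) - 36 ≡ 39. → (10, 39)
3Q: (10, 39) + (3, 36). λ = (36 - 39)/(3 - 10) ≡ 44/40 mod 47. 40⁻¹ ≡ 20 (mod 47), so λ ≡ 34.
  x = λ² - 10 - 3 = 1156 - 13 ≡ 15; y = λ·(10 - 15) - 39 ≡ 26. → (15, 26)
4Q: (15, 26) + (3, 36). λ = (36 - 26)/(3 - 15) ≡ 10/35 mod 47. 35⁻¹ ≡ 43 (mod 47), so λ ≡ 7.
  x = λ² - 15 - 3 = 49 - 18 ≡ 31; y = λ·(15 - 31) - 26 ≡ 3. → (31, 3)
5Q: (31, 3) + (3, 36). λ = (36 - 3)/(3 - 31) ≡ 33/19 mod 47. 19⁻¹ ≡ 5 (mod 47) since 19·5 = 95 ≡ 1, so λ ≡ 24.
  x = λ² - 31 - 3 = 576 - 34 ≡ 25; y = λ·(31 - 25) - 3 ≡ 0. → (25, 0)
6Q: (25, 0) + (3, 36). λ = (36 - 0)/(3 - 25) ≡ 36/25 mod 47. 25⁻¹ ≡ 32 (mod 47), so λ ≡ 24.
  x = λ² - 25 - 3 = 576 - 28 ≡ 31; y = λ·(25 - 31) - 0 ≡ 44. → (31, 44)
7Q: (31, 44) + (3, 36). λ = (36 - 44)/(3 - 31) ≡ 39/19 mod 47. 19⁻¹ ≡ 5 (mod 47), so λ ≡ 7.
  x = λ² - 31 - 3 = 49 - 34 ≡ 15; y = λ·(31 - 15) - 44 ≡ 21. → (15, 21)
8Q: (15, 21) + (3, 36). λ = (36 - 21)/(3 - 15) ≡ 15/35 mod 47. 35⁻¹ ≡ 43 (mod 47) since 35·43 = 1505 ≡ 1, so λ ≡ 34.
  x = λ² - 15 - 3 = 1156 - 18 ≡ 10; y = λ·(15 - 10) - 21 ≡ 8. → (10, 8)
9Q: (10, 8) + (3, 36). λ = (36 - 8)/(3 - 10) ≡ 28/40 mod 47. 40⁻¹ ≡ 20 (mod 47), so λ ≡ 43.
  x = λ² - 10 - 3 = 1849 - 13 ≡ 3; y = λ·(10 - 3) - 8 ≡ 11. → (3, 11)
10Q: (3, 11) + (3, 36): same x and y₁ ≡ -y₂, so the sum is O.
11Q: O + (3, 36) = (3, 36) (identity).

(3, 36)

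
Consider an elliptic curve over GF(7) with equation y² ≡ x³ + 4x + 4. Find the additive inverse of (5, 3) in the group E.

-(5, 3) = (5, -3 mod 7) = (5, 4).

(5, 4)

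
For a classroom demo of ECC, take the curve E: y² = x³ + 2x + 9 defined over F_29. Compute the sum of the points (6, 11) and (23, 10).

(28, 21)

(6, 11) + (23, 10). λ = (10 - 11)/(23 - 6) ≡ 28/17 mod 29. 17⁻¹ ≡ 12 (mod 29), so λ ≡ 17.
  x = λ² - 6 - 23 = 289 - 29 ≡ 28; y = λ·(6 - 28) - 11 ≡ 21. → (28, 21)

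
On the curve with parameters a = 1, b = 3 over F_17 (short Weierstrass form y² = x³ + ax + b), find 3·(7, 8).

Write Q = (7, 8).
Repeated addition: build up to 3Q.
2Q: tangent at (7, 8): λ = (3·7² + 1)/(2·8) ≡ 12/16. 16⁻¹ ≡ 16 (mod 17), so λ ≡ 12·16 ≡ 5.
  x = λ² - 7 - 7 = 25 - 14 ≡ 11; y = λ·(7 - 11) - 8 ≡ 6. → (11, 6)
3Q: (11, 6) + (7, 8). λ = (8 - 6)/(7 - 11) ≡ 2/13 mod 17. 13⁻¹ ≡ 4 (mod 17), so λ ≡ 8.
  x = λ² - 11 - 7 = 64 - 18 ≡ 12; y = λ·(11 - 12) - 6 ≡ 3. → (12, 3)

(12, 3)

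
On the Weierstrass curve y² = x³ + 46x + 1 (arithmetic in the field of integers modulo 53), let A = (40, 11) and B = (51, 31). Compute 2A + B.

(4, 14)

First 2A:
Repeated addition: build up to 2A.
2A: tangent at (40, 11): λ = (3·40² + 46)/(2·11) ≡ 23/22. 22⁻¹ ≡ 41 (mod 53), so λ ≡ 23·41 ≡ 42.
  x = λ² - 40 - 40 = 1764 - 80 ≡ 41; y = λ·(40 - 41) - 11 ≡ 0. → (41, 0)
2A = (41, 0).
Finally 2A + B:
(41, 0) + (51, 31). λ = (31 - 0)/(51 - 41) ≡ 31/10 mod 53. 10⁻¹ ≡ 16 (mod 53), so λ ≡ 19.
  x = λ² - 41 - 51 = 361 - 92 ≡ 4; y = λ·(41 - 4) - 0 ≡ 14. → (4, 14)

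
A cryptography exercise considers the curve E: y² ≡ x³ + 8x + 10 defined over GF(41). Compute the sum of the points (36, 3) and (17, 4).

(34, 12)

(36, 3) + (17, 4). λ = (4 - 3)/(17 - 36) ≡ 1/22 mod 41. 22⁻¹ ≡ 28 (mod 41), so λ ≡ 28.
  x = λ² - 36 - 17 = 784 - 53 ≡ 34; y = λ·(36 - 34) - 3 ≡ 12. → (34, 12)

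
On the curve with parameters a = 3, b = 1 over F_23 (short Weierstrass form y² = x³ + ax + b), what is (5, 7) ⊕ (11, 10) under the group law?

(5, 7) + (11, 10). λ = (10 - 7)/(11 - 5) ≡ 3/6 mod 23. 6⁻¹ ≡ 4 (mod 23) since 6·4 = 24 ≡ 1, so λ ≡ 12.
  x = λ² - 5 - 11 = 144 - 16 ≡ 13; y = λ·(5 - 13) - 7 ≡ 12. → (13, 12)

(13, 12)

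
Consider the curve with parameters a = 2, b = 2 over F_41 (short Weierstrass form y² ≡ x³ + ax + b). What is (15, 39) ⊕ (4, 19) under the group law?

(27, 10)

(15, 39) + (4, 19). λ = (19 - 39)/(4 - 15) ≡ 21/30 mod 41. 30⁻¹ ≡ 26 (mod 41), so λ ≡ 13.
  x = λ² - 15 - 4 = 169 - 19 ≡ 27; y = λ·(15 - 27) - 39 ≡ 10. → (27, 10)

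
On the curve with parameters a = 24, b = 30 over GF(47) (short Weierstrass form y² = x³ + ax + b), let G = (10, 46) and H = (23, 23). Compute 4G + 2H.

(40, 41)

First 4G:
Repeated addition: build up to 4G.
2G: tangent at (10, 46): λ = (3·10² + 24)/(2·46) ≡ 42/45. 45⁻¹ ≡ 23 (mod 47) since 45·23 = 1035 ≡ 1, so λ ≡ 42·23 ≡ 26.
  x = λ² - 10 - 10 = 676 - 20 ≡ 45; y = λ·(10 - 45) - 46 ≡ 31. → (45, 31)
3G: (45, 31) + (10, 46). λ = (46 - 31)/(10 - 45) ≡ 15/12 mod 47. 12⁻¹ ≡ 4 (mod 47) since 12·4 = 48 ≡ 1, so λ ≡ 13.
  x = λ² - 45 - 10 = 169 - 55 ≡ 20; y = λ·(45 - 20) - 31 ≡ 12. → (20, 12)
4G: (20, 12) + (10, 46). λ = (46 - 12)/(10 - 20) ≡ 34/37 mod 47. 37⁻¹ ≡ 14 (mod 47), so λ ≡ 6.
  x = λ² - 20 - 10 = 36 - 30 ≡ 6; y = λ·(20 - 6) - 12 ≡ 25. → (6, 25)
4G = (6, 25).
Next 2H:
Repeated addition: build up to 2H.
2H: tangent at (23, 23): λ = (3·23² + 24)/(2·23) ≡ 13/46. 46⁻¹ ≡ 46 (mod 47), so λ ≡ 13·46 ≡ 34.
  x = λ² - 23 - 23 = 1156 - 46 ≡ 29; y = λ·(23 - 29) - 23 ≡ 8. → (29, 8)
2H = (29, 8).
Finally 4G + 2H:
(6, 25) + (29, 8). λ = (8 - 25)/(29 - 6) ≡ 30/23 mod 47. 23⁻¹ ≡ 45 (mod 47) since 23·45 = 1035 ≡ 1, so λ ≡ 34.
  x = λ² - 6 - 29 = 1156 - 35 ≡ 40; y = λ·(6 - 40) - 25 ≡ 41. → (40, 41)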